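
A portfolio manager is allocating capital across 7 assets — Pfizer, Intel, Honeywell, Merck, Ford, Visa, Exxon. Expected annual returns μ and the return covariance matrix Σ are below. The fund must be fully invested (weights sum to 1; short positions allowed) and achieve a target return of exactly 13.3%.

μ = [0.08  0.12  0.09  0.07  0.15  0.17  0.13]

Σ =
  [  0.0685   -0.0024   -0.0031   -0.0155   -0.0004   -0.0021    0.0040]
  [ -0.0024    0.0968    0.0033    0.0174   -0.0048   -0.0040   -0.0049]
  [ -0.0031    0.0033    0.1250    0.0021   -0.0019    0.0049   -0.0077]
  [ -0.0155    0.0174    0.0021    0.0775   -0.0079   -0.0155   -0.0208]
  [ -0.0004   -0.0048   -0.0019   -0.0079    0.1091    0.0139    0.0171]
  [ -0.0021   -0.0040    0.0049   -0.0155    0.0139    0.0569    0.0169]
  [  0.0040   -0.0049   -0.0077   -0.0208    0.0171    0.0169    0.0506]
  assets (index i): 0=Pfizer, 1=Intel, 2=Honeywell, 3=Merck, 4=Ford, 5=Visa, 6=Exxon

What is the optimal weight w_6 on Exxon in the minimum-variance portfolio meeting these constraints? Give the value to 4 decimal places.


0.1760

p=Σ⁻¹μ = [1.7012  1.1303  0.7452  2.2450  0.8849  2.7604  2.3594]
q=Σ⁻¹𝟙 = [20.1299  8.1889  8.7156  24.9609  5.8270  16.6846  23.0097]
a=μᵀp=1.404675  b=𝟙ᵀp=11.826430  c=𝟙ᵀq=107.516658  D=ac−b²=11.161516
λ₁=(c·0.133−b)/D = (107.516658·0.133−11.826430)/11.161516 = 0.221590
λ₂=(a−b·0.133)/D = (1.404675−11.826430·0.133)/11.161516 = -0.015073
w* = 0.221590·p + -0.015073·q:
  w_0 = 0.221590·1.7012 + -0.015073·20.1299 = 0.0736  (Pfizer)
  w_1 = 0.221590·1.1303 + -0.015073·8.1889 = 0.1270  (Intel)
  w_2 = 0.221590·0.7452 + -0.015073·8.7156 = 0.0338  (Honeywell)
  w_3 = 0.221590·2.2450 + -0.015073·24.9609 = 0.1212  (Merck)
  w_4 = 0.221590·0.8849 + -0.015073·5.8270 = 0.1083  (Ford)
  w_5 = 0.221590·2.7604 + -0.015073·16.6846 = 0.3602  (Visa)
  w_6 = 0.221590·2.3594 + -0.015073·23.0097 = 0.1760  (Exxon)
Σw_i=1.0000  μᵀw=0.1330
σ²=wᵀΣw=λ₁·μ_p+λ₂ = 0.221590·0.133 + -0.015073 = 0.014398 ≈ 0.0144


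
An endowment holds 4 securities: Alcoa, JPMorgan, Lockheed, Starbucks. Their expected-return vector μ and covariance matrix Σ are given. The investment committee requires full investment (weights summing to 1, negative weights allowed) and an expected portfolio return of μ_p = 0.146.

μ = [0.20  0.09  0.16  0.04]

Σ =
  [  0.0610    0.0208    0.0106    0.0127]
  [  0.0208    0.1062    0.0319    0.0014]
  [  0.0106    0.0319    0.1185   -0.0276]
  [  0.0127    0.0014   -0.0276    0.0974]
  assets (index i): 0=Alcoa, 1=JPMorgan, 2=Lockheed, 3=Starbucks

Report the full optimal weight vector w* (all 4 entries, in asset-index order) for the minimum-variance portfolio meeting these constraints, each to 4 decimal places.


0.4492  0.0681  0.2560  0.2267

p=Σ⁻¹μ = [3.0354  -0.1093  1.1905  0.3538]
q=Σ⁻¹𝟙 = [10.9821  4.4464  8.8890  11.2899]
a=μᵀp=0.801882  b=𝟙ᵀp=4.470443  c=𝟙ᵀq=35.607483  D=ac−b²=8.568155
λ₁=(c·0.146−b)/D = (35.607483·0.146−4.470443)/8.568155 = 0.084995
λ₂=(a−b·0.146)/D = (0.801882−4.470443·0.146)/8.568155 = 0.017413
w* = 0.084995·p + 0.017413·q:
  w_0 = 0.084995·3.0354 + 0.017413·10.9821 = 0.4492  (Alcoa)
  w_1 = 0.084995·-0.1093 + 0.017413·4.4464 = 0.0681  (JPMorgan)
  w_2 = 0.084995·1.1905 + 0.017413·8.8890 = 0.2560  (Lockheed)
  w_3 = 0.084995·0.3538 + 0.017413·11.2899 = 0.2267  (Starbucks)
Σw_i=1.0000  μᵀw=0.1460
σ²=wᵀΣw=λ₁·μ_p+λ₂ = 0.084995·0.146 + 0.017413 = 0.029822 ≈ 0.0298


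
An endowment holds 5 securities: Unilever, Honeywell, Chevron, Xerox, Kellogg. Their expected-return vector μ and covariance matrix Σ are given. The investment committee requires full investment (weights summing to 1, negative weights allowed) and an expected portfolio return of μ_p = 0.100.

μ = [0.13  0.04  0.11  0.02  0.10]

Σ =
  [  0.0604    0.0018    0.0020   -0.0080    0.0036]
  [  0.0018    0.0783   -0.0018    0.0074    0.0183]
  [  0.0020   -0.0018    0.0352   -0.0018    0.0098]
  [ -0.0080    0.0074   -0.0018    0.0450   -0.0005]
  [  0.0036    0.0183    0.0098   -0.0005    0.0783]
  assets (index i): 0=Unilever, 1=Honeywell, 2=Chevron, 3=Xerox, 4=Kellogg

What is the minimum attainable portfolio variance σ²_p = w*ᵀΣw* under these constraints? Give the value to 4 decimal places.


0.0144

p=Σ⁻¹μ = [2.1238  0.2631  2.8503  0.9013  0.7670]
q=Σ⁻¹𝟙 = [18.3232  9.0686  27.2933  25.1529  6.5541]
a=μᵀp=0.694875  b=𝟙ᵀp=6.905480  c=𝟙ᵀq=86.392064  D=ac−b²=12.346063
λ₁=(c·0.100−b)/D = (86.392064·0.100−6.905480)/12.346063 = 0.140427
λ₂=(a−b·0.100)/D = (0.694875−6.905480·0.100)/12.346063 = 0.000351
w* = 0.140427·p + 0.000351·q:
  w_0 = 0.140427·2.1238 + 0.000351·18.3232 = 0.3047  (Unilever)
  w_1 = 0.140427·0.2631 + 0.000351·9.0686 = 0.0401  (Honeywell)
  w_2 = 0.140427·2.8503 + 0.000351·27.2933 = 0.4098  (Chevron)
  w_3 = 0.140427·0.9013 + 0.000351·25.1529 = 0.1354  (Xerox)
  w_4 = 0.140427·0.7670 + 0.000351·6.5541 = 0.1100  (Kellogg)
Σw_i=1.0000  μᵀw=0.1000
σ²=wᵀΣw=λ₁·μ_p+λ₂ = 0.140427·0.100 + 0.000351 = 0.014393 ≈ 0.0144


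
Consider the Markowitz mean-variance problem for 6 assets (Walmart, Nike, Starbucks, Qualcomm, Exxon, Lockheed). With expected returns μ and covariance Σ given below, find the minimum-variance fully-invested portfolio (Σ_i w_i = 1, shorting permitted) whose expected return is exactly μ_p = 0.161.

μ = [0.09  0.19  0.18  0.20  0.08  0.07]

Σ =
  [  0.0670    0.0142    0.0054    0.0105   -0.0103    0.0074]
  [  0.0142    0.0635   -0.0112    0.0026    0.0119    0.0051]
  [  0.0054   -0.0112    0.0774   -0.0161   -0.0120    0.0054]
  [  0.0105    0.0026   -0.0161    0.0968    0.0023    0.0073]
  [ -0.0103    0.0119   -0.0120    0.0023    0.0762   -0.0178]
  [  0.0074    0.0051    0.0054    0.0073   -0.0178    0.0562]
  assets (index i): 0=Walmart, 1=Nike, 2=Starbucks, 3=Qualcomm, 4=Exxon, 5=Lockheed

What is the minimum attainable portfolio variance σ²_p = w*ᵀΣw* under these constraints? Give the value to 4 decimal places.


0.0140

p=Σ⁻¹μ = [0.1132  3.1946  3.4292  2.4598  1.1881  0.6680]
q=Σ⁻¹𝟙 = [10.6115  10.8789  17.5701  9.9342  19.6861  18.6656]
a=μᵀp=1.868192  b=𝟙ᵀp=11.052972  c=𝟙ᵀq=87.346424  D=ac−b²=41.011683
λ₁=(c·0.161−b)/D = (87.346424·0.161−11.052972)/41.011683 = 0.073389
λ₂=(a−b·0.161)/D = (1.868192−11.052972·0.161)/41.011683 = 0.002162
w* = 0.073389·p + 0.002162·q:
  w_0 = 0.073389·0.1132 + 0.002162·10.6115 = 0.0312  (Walmart)
  w_1 = 0.073389·3.1946 + 0.002162·10.8789 = 0.2580  (Nike)
  w_2 = 0.073389·3.4292 + 0.002162·17.5701 = 0.2897  (Starbucks)
  w_3 = 0.073389·2.4598 + 0.002162·9.9342 = 0.2020  (Qualcomm)
  w_4 = 0.073389·1.1881 + 0.002162·19.6861 = 0.1298  (Exxon)
  w_5 = 0.073389·0.6680 + 0.002162·18.6656 = 0.0894  (Lockheed)
Σw_i=1.0000  μᵀw=0.1610
σ²=wᵀΣw=λ₁·μ_p+λ₂ = 0.073389·0.161 + 0.002162 = 0.013978 ≈ 0.0140


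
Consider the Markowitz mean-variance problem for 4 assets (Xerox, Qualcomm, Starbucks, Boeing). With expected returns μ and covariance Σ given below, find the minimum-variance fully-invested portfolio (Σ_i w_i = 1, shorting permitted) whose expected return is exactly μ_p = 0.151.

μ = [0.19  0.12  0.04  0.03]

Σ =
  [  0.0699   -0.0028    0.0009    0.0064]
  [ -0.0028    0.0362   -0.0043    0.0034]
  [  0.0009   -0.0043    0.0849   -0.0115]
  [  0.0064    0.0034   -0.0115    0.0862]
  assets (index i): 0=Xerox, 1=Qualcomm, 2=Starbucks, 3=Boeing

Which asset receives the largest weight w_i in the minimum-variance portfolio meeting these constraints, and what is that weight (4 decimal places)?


Qualcomm (0.5276)

g=Σ⁻¹μ = [2.8471  3.6030  0.6342  0.0791]
h=Σ⁻¹𝟙 = [14.2572  29.4027  14.6523  11.3374]
a=μᵀg=1.001051  b=𝟙ᵀg=7.163415  c=𝟙ᵀh=69.649671  D=ac−b²=18.408329
λ₁=(c·0.151−b)/D = (69.649671·0.151−7.163415)/18.408329 = 0.182183
λ₂=(a−b·0.151)/D = (1.001051−7.163415·0.151)/18.408329 = -0.004380
w* = 0.182183·g + -0.004380·h:
  w_0 = 0.182183·2.8471 + -0.004380·14.2572 = 0.4562  (Xerox)
  w_1 = 0.182183·3.6030 + -0.004380·29.4027 = 0.5276  (Qualcomm)
  w_2 = 0.182183·0.6342 + -0.004380·14.6523 = 0.0514  (Starbucks)
  w_3 = 0.182183·0.0791 + -0.004380·11.3374 = -0.0352  (Boeing)
Σw_i=1.0000  μᵀw=0.1510
σ²=wᵀΣw=λ₁·μ_p+λ₂ = 0.182183·0.151 + -0.004380 = 0.023130 ≈ 0.0231


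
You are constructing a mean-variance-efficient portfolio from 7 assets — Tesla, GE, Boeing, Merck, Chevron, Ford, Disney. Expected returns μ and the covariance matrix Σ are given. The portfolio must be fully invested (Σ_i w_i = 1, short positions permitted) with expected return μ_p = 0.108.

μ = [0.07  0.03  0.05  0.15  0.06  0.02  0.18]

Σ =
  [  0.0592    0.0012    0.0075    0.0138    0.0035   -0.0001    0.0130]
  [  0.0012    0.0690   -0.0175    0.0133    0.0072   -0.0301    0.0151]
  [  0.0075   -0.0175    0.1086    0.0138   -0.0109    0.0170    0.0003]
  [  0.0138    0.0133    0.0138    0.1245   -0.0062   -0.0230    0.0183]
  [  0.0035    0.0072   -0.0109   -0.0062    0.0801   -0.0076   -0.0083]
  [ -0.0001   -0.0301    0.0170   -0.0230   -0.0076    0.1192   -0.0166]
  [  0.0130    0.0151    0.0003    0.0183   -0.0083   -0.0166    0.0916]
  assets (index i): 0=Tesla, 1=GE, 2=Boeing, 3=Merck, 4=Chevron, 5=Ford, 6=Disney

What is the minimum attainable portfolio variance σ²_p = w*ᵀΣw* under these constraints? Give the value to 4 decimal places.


g=Σ⁻¹μ = [0.4204  0.0716  0.3144  1.0143  1.1077  0.6741  1.9124]
h=Σ⁻¹𝟙 = [11.0740  18.7131  9.7820  5.8868  14.4757  15.0539  9.0922]
a=μᵀg=0.623624  b=𝟙ᵀg=5.514915  c=𝟙ᵀh=84.077764  D=ac−b²=22.018593
λ₁=(c·0.108−b)/D = (84.077764·0.108−5.514915)/22.018593 = 0.161931
λ₂=(a−b·0.108)/D = (0.623624−5.514915·0.108)/22.018593 = 0.001272
w* = 0.161931·g + 0.001272·h:
  w_0 = 0.161931·0.4204 + 0.001272·11.0740 = 0.0822  (Tesla)
  w_1 = 0.161931·0.0716 + 0.001272·18.7131 = 0.0354  (GE)
  w_2 = 0.161931·0.3144 + 0.001272·9.7820 = 0.0634  (Boeing)
  w_3 = 0.161931·1.0143 + 0.001272·5.8868 = 0.1717  (Merck)
  w_4 = 0.161931·1.1077 + 0.001272·14.4757 = 0.1978  (Chevron)
  w_5 = 0.161931·0.6741 + 0.001272·15.0539 = 0.1283  (Ford)
  w_6 = 0.161931·1.9124 + 0.001272·9.0922 = 0.3213  (Disney)
Σw_i=1.0000  μᵀw=0.1080
σ²=wᵀΣw=λ₁·μ_p+λ₂ = 0.161931·0.108 + 0.001272 = 0.018761 ≈ 0.0188

0.0188


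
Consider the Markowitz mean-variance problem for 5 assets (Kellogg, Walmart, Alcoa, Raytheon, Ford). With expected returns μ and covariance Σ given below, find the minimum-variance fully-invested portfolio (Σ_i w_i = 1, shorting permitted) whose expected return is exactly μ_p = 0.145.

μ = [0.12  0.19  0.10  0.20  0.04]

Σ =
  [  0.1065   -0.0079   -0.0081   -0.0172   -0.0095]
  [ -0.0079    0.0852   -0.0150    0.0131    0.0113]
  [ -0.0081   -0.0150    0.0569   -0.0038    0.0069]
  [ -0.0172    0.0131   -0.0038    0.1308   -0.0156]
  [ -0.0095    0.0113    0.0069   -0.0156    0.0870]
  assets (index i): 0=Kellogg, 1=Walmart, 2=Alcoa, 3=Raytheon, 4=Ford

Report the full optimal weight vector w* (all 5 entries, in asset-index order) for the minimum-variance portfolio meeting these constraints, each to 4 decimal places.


u=Σ⁻¹μ = [1.8283  2.5804  2.7590  1.6388  0.3993]
v=Σ⁻¹𝟙 = [14.8131  14.0370  22.6924  10.1963  11.3171]
a=μᵀu=1.329303  b=𝟙ᵀu=9.205791  c=𝟙ᵀv=73.055947  D=ac−b²=12.366865
λ₁=(c·0.145−b)/D = (73.055947·0.145−9.205791)/12.366865 = 0.112180
λ₂=(a−b·0.145)/D = (1.329303−9.205791·0.145)/12.366865 = -0.000448
w* = 0.112180·u + -0.000448·v:
  w_0 = 0.112180·1.8283 + -0.000448·14.8131 = 0.1985  (Kellogg)
  w_1 = 0.112180·2.5804 + -0.000448·14.0370 = 0.2832  (Walmart)
  w_2 = 0.112180·2.7590 + -0.000448·22.6924 = 0.2993  (Alcoa)
  w_3 = 0.112180·1.6388 + -0.000448·10.1963 = 0.1793  (Raytheon)
  w_4 = 0.112180·0.3993 + -0.000448·11.3171 = 0.0397  (Ford)
Σw_i=1.0000  μᵀw=0.1450
σ²=wᵀΣw=λ₁·μ_p+λ₂ = 0.112180·0.145 + -0.000448 = 0.015818 ≈ 0.0158

0.1985  0.2832  0.2993  0.1793  0.0397


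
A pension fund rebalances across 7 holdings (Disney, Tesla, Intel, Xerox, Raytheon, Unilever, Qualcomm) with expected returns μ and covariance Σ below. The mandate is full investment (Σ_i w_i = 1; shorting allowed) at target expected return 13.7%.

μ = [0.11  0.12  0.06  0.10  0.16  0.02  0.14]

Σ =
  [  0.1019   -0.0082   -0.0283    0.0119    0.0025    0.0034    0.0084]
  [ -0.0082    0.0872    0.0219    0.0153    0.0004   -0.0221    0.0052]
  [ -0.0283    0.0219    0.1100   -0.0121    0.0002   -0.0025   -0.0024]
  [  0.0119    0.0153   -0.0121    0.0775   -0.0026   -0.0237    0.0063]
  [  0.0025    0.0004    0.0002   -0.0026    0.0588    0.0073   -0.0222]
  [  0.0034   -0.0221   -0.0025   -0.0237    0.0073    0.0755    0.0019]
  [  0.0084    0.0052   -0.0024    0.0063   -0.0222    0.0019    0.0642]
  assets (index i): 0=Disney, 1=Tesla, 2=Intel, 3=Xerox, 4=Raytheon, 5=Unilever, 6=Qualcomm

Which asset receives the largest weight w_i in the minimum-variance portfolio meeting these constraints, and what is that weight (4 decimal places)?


Raytheon (0.3904)

u=Σ⁻¹μ = [0.8675  0.9693  0.7676  1.0794  3.8970  0.4153  3.2467]
v=Σ⁻¹𝟙 = [9.2931  9.8859  12.1101  16.2516  22.3094  18.5729  19.5824]
a=μᵀu=1.452099  b=𝟙ᵀu=11.242820  c=𝟙ᵀv=108.005485  D=ac−b²=30.433685
λ₁=(c·0.137−b)/D = (108.005485·0.137−11.242820)/30.433685 = 0.116776
λ₂=(a−b·0.137)/D = (1.452099−11.242820·0.137)/30.433685 = -0.002897
w* = 0.116776·u + -0.002897·v:
  w_0 = 0.116776·0.8675 + -0.002897·9.2931 = 0.0744  (Disney)
  w_1 = 0.116776·0.9693 + -0.002897·9.8859 = 0.0846  (Tesla)
  w_2 = 0.116776·0.7676 + -0.002897·12.1101 = 0.0546  (Intel)
  w_3 = 0.116776·1.0794 + -0.002897·16.2516 = 0.0790  (Xerox)
  w_4 = 0.116776·3.8970 + -0.002897·22.3094 = 0.3904  (Raytheon)
  w_5 = 0.116776·0.4153 + -0.002897·18.5729 = -0.0053  (Unilever)
  w_6 = 0.116776·3.2467 + -0.002897·19.5824 = 0.3224  (Qualcomm)
Σw_i=1.0000  μᵀw=0.1370
σ²=wᵀΣw=λ₁·μ_p+λ₂ = 0.116776·0.137 + -0.002897 = 0.013101 ≈ 0.0131


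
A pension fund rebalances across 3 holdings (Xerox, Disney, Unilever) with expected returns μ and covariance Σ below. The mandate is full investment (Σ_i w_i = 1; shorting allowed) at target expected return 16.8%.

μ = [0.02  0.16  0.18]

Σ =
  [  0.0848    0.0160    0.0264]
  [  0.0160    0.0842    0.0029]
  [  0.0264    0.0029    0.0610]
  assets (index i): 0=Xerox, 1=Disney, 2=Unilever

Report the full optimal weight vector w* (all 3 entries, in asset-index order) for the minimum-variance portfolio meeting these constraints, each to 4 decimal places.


x=Σ⁻¹μ = [-1.1932  2.0109  3.3716]
y=Σ⁻¹𝟙 = [5.6527  10.3389  13.4555]
a=μᵀx=0.904765  b=𝟙ᵀx=4.189266  c=𝟙ᵀy=29.447130  D=ac−b²=9.092790
λ₁=(c·0.168−b)/D = (29.447130·0.168−4.189266)/9.092790 = 0.083346
λ₂=(a−b·0.168)/D = (0.904765−4.189266·0.168)/9.092790 = 0.022102
w* = 0.083346·x + 0.022102·y:
  w_0 = 0.083346·-1.1932 + 0.022102·5.6527 = 0.0255  (Xerox)
  w_1 = 0.083346·2.0109 + 0.022102·10.3389 = 0.3961  (Disney)
  w_2 = 0.083346·3.3716 + 0.022102·13.4555 = 0.5784  (Unilever)
Σw_i=1.0000  μᵀw=0.1680
σ²=wᵀΣw=λ₁·μ_p+λ₂ = 0.083346·0.168 + 0.022102 = 0.036104 ≈ 0.0361

0.0255  0.3961  0.5784


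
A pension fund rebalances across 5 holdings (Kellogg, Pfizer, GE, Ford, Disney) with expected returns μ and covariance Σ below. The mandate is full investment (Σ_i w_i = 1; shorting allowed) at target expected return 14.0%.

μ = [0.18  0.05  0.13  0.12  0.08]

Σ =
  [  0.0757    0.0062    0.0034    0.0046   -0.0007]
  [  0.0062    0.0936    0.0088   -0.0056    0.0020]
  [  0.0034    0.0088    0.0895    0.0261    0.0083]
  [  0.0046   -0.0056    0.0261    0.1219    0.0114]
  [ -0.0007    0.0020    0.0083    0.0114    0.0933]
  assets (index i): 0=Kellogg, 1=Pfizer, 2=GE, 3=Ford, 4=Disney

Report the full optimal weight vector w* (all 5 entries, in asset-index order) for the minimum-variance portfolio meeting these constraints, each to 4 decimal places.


x=Σ⁻¹μ = [2.2731  0.3027  1.0930  0.6135  0.6958]
y=Σ⁻¹𝟙 = [11.8522  9.3631  7.2626  5.7657  9.2558]
a=μᵀx=0.695657  b=𝟙ᵀx=4.978034  c=𝟙ᵀy=43.499335  D=ac−b²=5.479790
λ₁=(c·0.140−b)/D = (43.499335·0.140−4.978034)/5.479790 = 0.202904
λ₂=(a−b·0.140)/D = (0.695657−4.978034·0.140)/5.479790 = -0.000231
w* = 0.202904·x + -0.000231·y:
  w_0 = 0.202904·2.2731 + -0.000231·11.8522 = 0.4585  (Kellogg)
  w_1 = 0.202904·0.3027 + -0.000231·9.3631 = 0.0593  (Pfizer)
  w_2 = 0.202904·1.0930 + -0.000231·7.2626 = 0.2201  (GE)
  w_3 = 0.202904·0.6135 + -0.000231·5.7657 = 0.1231  (Ford)
  w_4 = 0.202904·0.6958 + -0.000231·9.2558 = 0.1390  (Disney)
Σw_i=1.0000  μᵀw=0.1400
σ²=wᵀΣw=λ₁·μ_p+λ₂ = 0.202904·0.140 + -0.000231 = 0.028175 ≈ 0.0282

0.4585  0.0593  0.2201  0.1231  0.1390


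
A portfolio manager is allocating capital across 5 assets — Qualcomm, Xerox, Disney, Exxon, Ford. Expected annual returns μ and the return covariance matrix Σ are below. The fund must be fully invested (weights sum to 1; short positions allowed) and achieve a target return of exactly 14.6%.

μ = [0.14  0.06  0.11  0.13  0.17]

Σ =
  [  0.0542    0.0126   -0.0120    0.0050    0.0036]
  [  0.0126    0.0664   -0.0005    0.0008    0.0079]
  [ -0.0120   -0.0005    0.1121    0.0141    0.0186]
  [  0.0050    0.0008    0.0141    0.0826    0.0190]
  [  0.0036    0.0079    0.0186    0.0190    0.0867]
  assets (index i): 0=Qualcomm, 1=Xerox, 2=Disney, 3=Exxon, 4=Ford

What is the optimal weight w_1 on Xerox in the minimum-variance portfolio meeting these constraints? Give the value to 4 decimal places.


x=Σ⁻¹μ = [2.5435  0.2457  0.8990  0.9339  1.4353]
y=Σ⁻¹𝟙 = [16.6325  11.1358  8.7072  8.0818  6.1896]
a=μᵀx=0.835121  b=𝟙ᵀx=6.057367  c=𝟙ᵀy=50.746995  D=ac−b²=5.688187
λ₁=(c·0.146−b)/D = (50.746995·0.146−6.057367)/5.688187 = 0.237632
λ₂=(a−b·0.146)/D = (0.835121−6.057367·0.146)/5.688187 = -0.008659
w* = 0.237632·x + -0.008659·y:
  w_0 = 0.237632·2.5435 + -0.008659·16.6325 = 0.4604  (Qualcomm)
  w_1 = 0.237632·0.2457 + -0.008659·11.1358 = -0.0380  (Xerox)
  w_2 = 0.237632·0.8990 + -0.008659·8.7072 = 0.1382  (Disney)
  w_3 = 0.237632·0.9339 + -0.008659·8.0818 = 0.1519  (Exxon)
  w_4 = 0.237632·1.4353 + -0.008659·6.1896 = 0.2875  (Ford)
Σw_i=1.0000  μᵀw=0.1460
σ²=wᵀΣw=λ₁·μ_p+λ₂ = 0.237632·0.146 + -0.008659 = 0.026035 ≈ 0.0260

-0.0380


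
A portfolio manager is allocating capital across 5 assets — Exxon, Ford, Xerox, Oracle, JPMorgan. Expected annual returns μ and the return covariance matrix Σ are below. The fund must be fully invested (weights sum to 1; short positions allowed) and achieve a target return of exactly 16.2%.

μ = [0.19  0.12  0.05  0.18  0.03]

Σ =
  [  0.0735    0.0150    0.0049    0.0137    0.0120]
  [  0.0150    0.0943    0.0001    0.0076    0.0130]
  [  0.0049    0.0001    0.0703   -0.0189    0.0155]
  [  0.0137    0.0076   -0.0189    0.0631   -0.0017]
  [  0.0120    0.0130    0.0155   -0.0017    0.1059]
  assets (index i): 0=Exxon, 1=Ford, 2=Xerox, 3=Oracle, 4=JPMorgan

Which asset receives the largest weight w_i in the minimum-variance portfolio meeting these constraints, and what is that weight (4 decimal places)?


Oracle (0.4408)

u=Σ⁻¹μ = [1.8496  0.7788  1.3624  2.7605  -0.1770]
v=Σ⁻¹𝟙 = [6.5030  7.2570  17.6476  18.9970  5.5371]
a=μᵀu=1.004589  b=𝟙ᵀu=6.574350  c=𝟙ᵀv=55.941641  D=ac−b²=12.976298
λ₁=(c·0.162−b)/D = (55.941641·0.162−6.574350)/12.976298 = 0.191749
λ₂=(a−b·0.162)/D = (1.004589−6.574350·0.162)/12.976298 = -0.004659
w* = 0.191749·u + -0.004659·v:
  w_0 = 0.191749·1.8496 + -0.004659·6.5030 = 0.3244  (Exxon)
  w_1 = 0.191749·0.7788 + -0.004659·7.2570 = 0.1155  (Ford)
  w_2 = 0.191749·1.3624 + -0.004659·17.6476 = 0.1790  (Xerox)
  w_3 = 0.191749·2.7605 + -0.004659·18.9970 = 0.4408  (Oracle)
  w_4 = 0.191749·-0.1770 + -0.004659·5.5371 = -0.0597  (JPMorgan)
Σw_i=1.0000  μᵀw=0.1620
σ²=wᵀΣw=λ₁·μ_p+λ₂ = 0.191749·0.162 + -0.004659 = 0.026404 ≈ 0.0264


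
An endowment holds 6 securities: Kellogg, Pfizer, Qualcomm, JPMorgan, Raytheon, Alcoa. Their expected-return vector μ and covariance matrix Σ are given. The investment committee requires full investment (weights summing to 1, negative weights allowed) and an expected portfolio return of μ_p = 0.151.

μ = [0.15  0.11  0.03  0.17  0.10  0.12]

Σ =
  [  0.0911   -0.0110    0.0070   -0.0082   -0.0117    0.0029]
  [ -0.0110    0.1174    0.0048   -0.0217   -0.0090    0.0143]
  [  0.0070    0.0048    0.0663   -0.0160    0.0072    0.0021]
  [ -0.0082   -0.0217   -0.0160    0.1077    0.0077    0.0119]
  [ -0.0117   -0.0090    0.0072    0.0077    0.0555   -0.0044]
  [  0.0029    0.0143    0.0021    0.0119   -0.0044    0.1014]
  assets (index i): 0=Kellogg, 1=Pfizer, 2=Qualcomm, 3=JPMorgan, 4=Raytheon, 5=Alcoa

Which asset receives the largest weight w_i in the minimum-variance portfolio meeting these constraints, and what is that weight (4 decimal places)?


Kellogg (0.3393)

u=Σ⁻¹μ = [2.2514  1.5614  0.2754  1.8554  2.2979  0.7751]
v=Σ⁻¹𝟙 = [14.9916  12.4551  13.2501  12.7061  20.2547  6.7900]
a=μᵀu=1.155946  b=𝟙ᵀu=9.016605  c=𝟙ᵀv=80.447526  D=ac−b²=11.693858
λ₁=(c·0.151−b)/D = (80.447526·0.151−9.016605)/11.693858 = 0.267745
λ₂=(a−b·0.151)/D = (1.155946−9.016605·0.151)/11.693858 = -0.017579
w* = 0.267745·u + -0.017579·v:
  w_0 = 0.267745·2.2514 + -0.017579·14.9916 = 0.3393  (Kellogg)
  w_1 = 0.267745·1.5614 + -0.017579·12.4551 = 0.1991  (Pfizer)
  w_2 = 0.267745·0.2754 + -0.017579·13.2501 = -0.1592  (Qualcomm)
  w_3 = 0.267745·1.8554 + -0.017579·12.7061 = 0.2734  (JPMorgan)
  w_4 = 0.267745·2.2979 + -0.017579·20.2547 = 0.2592  (Raytheon)
  w_5 = 0.267745·0.7751 + -0.017579·6.7900 = 0.0882  (Alcoa)
Σw_i=1.0000  μᵀw=0.1510
σ²=wᵀΣw=λ₁·μ_p+λ₂ = 0.267745·0.151 + -0.017579 = 0.022851 ≈ 0.0229


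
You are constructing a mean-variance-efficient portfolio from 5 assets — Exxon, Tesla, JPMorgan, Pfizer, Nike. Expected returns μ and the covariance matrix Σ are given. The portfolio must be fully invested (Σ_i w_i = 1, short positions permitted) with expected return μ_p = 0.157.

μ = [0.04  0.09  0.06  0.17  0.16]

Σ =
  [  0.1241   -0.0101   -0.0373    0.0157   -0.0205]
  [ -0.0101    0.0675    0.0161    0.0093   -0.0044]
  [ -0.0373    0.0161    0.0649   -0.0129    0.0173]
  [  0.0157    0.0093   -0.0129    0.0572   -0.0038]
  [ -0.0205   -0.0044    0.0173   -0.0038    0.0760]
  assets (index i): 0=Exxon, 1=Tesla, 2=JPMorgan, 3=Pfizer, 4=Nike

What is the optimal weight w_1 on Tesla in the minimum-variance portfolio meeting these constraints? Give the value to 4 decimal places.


0.0938

x=Σ⁻¹μ = [0.7198  0.9041  1.1164  3.0287  2.2491]
y=Σ⁻¹𝟙 = [15.4646  10.5534  21.3976  17.2733  13.9332]
a=μᵀx=1.051866  b=𝟙ᵀx=8.018014  c=𝟙ᵀy=78.622058  D=ac−b²=18.411310
λ₁=(c·0.157−b)/D = (78.622058·0.157−8.018014)/18.411310 = 0.234945
λ₂=(a−b·0.157)/D = (1.051866−8.018014·0.157)/18.411310 = -0.011241
w* = 0.234945·x + -0.011241·y:
  w_0 = 0.234945·0.7198 + -0.011241·15.4646 = -0.0047  (Exxon)
  w_1 = 0.234945·0.9041 + -0.011241·10.5534 = 0.0938  (Tesla)
  w_2 = 0.234945·1.1164 + -0.011241·21.3976 = 0.0218  (JPMorgan)
  w_3 = 0.234945·3.0287 + -0.011241·17.2733 = 0.5174  (Pfizer)
  w_4 = 0.234945·2.2491 + -0.011241·13.9332 = 0.3718  (Nike)
Σw_i=1.0000  μᵀw=0.1570
σ²=wᵀΣw=λ₁·μ_p+λ₂ = 0.234945·0.157 + -0.011241 = 0.025645 ≈ 0.0256


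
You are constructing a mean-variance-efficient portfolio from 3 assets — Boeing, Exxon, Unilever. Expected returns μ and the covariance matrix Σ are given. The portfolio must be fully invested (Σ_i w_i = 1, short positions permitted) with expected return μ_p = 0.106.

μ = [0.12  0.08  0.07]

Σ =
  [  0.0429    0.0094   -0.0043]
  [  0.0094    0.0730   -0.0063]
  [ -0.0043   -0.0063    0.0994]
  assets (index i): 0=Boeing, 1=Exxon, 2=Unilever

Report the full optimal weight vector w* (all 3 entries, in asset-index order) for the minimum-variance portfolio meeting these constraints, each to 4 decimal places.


p=Σ⁻¹μ = [2.7044  0.8230  0.8734]
q=Σ⁻¹𝟙 = [21.8823  11.8959  11.7609]
a=μᵀp=0.451508  b=𝟙ᵀp=4.400814  c=𝟙ᵀq=45.539141  D=ac−b²=1.194107
λ₁=(c·0.106−b)/D = (45.539141·0.106−4.400814)/1.194107 = 0.357033
λ₂=(a−b·0.106)/D = (0.451508−4.400814·0.106)/1.194107 = -0.012544
w* = 0.357033·p + -0.012544·q:
  w_0 = 0.357033·2.7044 + -0.012544·21.8823 = 0.6911  (Boeing)
  w_1 = 0.357033·0.8230 + -0.012544·11.8959 = 0.1446  (Exxon)
  w_2 = 0.357033·0.8734 + -0.012544·11.7609 = 0.1643  (Unilever)
Σw_i=1.0000  μᵀw=0.1060
σ²=wᵀΣw=λ₁·μ_p+λ₂ = 0.357033·0.106 + -0.012544 = 0.025302 ≈ 0.0253

0.6911  0.1446  0.1643


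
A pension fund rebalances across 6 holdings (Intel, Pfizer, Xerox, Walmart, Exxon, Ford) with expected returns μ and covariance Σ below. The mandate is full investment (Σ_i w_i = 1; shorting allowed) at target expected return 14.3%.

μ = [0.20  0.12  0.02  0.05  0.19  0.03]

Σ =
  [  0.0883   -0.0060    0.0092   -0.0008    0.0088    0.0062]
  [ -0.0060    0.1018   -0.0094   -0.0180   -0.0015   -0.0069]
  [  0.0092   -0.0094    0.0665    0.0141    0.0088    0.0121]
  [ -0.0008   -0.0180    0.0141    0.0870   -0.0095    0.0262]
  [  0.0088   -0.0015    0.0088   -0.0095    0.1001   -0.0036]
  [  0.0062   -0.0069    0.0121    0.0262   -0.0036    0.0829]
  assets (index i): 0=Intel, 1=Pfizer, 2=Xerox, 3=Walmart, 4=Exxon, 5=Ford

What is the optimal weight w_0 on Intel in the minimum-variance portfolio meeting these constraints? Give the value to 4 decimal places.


p=Σ⁻¹μ = [2.2172  1.5161  -0.2945  1.1334  1.8625  0.0879]
q=Σ⁻¹𝟙 = [9.7696  14.0785  10.5267  11.5259  9.7893  7.7498]
a=μᵀp=1.032662  b=𝟙ᵀp=6.522620  c=𝟙ᵀq=63.439766  D=ac−b²=22.967245
λ₁=(c·0.143−b)/D = (63.439766·0.143−6.522620)/22.967245 = 0.110996
λ₂=(a−b·0.143)/D = (1.032662−6.522620·0.143)/22.967245 = 0.004351
w* = 0.110996·p + 0.004351·q:
  w_0 = 0.110996·2.2172 + 0.004351·9.7696 = 0.2886  (Intel)
  w_1 = 0.110996·1.5161 + 0.004351·14.0785 = 0.2295  (Pfizer)
  w_2 = 0.110996·-0.2945 + 0.004351·10.5267 = 0.0131  (Xerox)
  w_3 = 0.110996·1.1334 + 0.004351·11.5259 = 0.1760  (Walmart)
  w_4 = 0.110996·1.8625 + 0.004351·9.7893 = 0.2493  (Exxon)
  w_5 = 0.110996·0.0879 + 0.004351·7.7498 = 0.0435  (Ford)
Σw_i=1.0000  μᵀw=0.1430
σ²=wᵀΣw=λ₁·μ_p+λ₂ = 0.110996·0.143 + 0.004351 = 0.020223 ≈ 0.0202

0.2886


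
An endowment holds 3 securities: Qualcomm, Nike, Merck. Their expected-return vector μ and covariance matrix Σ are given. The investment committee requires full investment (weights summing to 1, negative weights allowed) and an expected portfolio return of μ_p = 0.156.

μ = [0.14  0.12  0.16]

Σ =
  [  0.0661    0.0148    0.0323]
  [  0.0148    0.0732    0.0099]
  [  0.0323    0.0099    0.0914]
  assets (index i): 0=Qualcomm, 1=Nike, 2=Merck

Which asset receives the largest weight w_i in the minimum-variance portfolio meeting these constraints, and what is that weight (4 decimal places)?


Merck (0.7526)

g=Σ⁻¹μ = [1.2732  1.2240  1.1680]
h=Σ⁻¹𝟙 = [9.5795  10.8616  6.3791]
a=μᵀg=0.512007  b=𝟙ᵀg=3.665180  c=𝟙ᵀh=26.820214  D=ac−b²=0.298591
λ₁=(c·0.156−b)/D = (26.820214·0.156−3.665180)/0.298591 = 1.737403
λ₂=(a−b·0.156)/D = (0.512007−3.665180·0.156)/0.298591 = -0.200144
w* = 1.737403·g + -0.200144·h:
  w_0 = 1.737403·1.2732 + -0.200144·9.5795 = 0.2948  (Qualcomm)
  w_1 = 1.737403·1.2240 + -0.200144·10.8616 = -0.0474  (Nike)
  w_2 = 1.737403·1.1680 + -0.200144·6.3791 = 0.7526  (Merck)
Σw_i=1.0000  μᵀw=0.1560
σ²=wᵀΣw=λ₁·μ_p+λ₂ = 1.737403·0.156 + -0.200144 = 0.070891 ≈ 0.0709


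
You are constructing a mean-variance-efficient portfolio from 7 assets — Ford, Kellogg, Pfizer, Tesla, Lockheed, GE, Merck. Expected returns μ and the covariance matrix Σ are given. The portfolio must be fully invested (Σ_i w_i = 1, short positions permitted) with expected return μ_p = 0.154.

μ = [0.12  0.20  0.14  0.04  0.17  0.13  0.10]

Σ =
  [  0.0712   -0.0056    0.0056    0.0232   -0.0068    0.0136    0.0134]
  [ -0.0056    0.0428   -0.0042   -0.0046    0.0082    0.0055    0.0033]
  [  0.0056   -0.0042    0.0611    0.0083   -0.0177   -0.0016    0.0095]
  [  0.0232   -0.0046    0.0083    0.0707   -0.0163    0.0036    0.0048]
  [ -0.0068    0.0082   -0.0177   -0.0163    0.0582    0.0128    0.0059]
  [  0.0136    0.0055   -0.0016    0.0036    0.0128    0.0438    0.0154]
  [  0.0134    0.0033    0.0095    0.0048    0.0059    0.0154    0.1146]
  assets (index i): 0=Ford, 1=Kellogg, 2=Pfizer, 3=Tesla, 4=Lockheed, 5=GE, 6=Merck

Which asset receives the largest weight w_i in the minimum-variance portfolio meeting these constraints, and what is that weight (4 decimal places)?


u=Σ⁻¹μ = [1.7288  4.5176  3.4067  0.6590  3.5091  0.9355  -0.0760]
v=Σ⁻¹𝟙 = [9.4155  22.4684  21.8084  14.8202  23.7073  8.9909  2.1207]
a=μᵀu=2.324826  b=𝟙ᵀu=14.680647  c=𝟙ᵀv=103.331381  D=ac−b²=24.706077
λ₁=(c·0.154−b)/D = (103.331381·0.154−14.680647)/24.706077 = 0.049882
λ₂=(a−b·0.154)/D = (2.324826−14.680647·0.154)/24.706077 = 0.002591
w* = 0.049882·u + 0.002591·v:
  w_0 = 0.049882·1.7288 + 0.002591·9.4155 = 0.1106  (Ford)
  w_1 = 0.049882·4.5176 + 0.002591·22.4684 = 0.2836  (Kellogg)
  w_2 = 0.049882·3.4067 + 0.002591·21.8084 = 0.2264  (Pfizer)
  w_3 = 0.049882·0.6590 + 0.002591·14.8202 = 0.0713  (Tesla)
  w_4 = 0.049882·3.5091 + 0.002591·23.7073 = 0.2365  (Lockheed)
  w_5 = 0.049882·0.9355 + 0.002591·8.9909 = 0.0700  (GE)
  w_6 = 0.049882·-0.0760 + 0.002591·2.1207 = 0.0017  (Merck)
Σw_i=1.0000  μᵀw=0.1540
σ²=wᵀΣw=λ₁·μ_p+λ₂ = 0.049882·0.154 + 0.002591 = 0.010273 ≈ 0.0103

Kellogg (0.2836)


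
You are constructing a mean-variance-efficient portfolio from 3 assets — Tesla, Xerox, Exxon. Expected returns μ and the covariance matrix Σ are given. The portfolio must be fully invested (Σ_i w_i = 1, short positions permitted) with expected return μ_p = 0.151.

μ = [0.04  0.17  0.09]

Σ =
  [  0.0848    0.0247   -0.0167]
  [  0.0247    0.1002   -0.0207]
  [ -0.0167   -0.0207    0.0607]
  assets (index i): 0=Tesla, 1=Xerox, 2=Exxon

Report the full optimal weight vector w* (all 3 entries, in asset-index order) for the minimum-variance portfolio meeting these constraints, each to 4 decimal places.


-0.1501  0.6687  0.4815

p=Σ⁻¹μ = [0.3120  2.0911  2.2816]
q=Σ⁻¹𝟙 = [13.1210  11.7205  24.0813]
a=μᵀp=0.573305  b=𝟙ᵀp=4.684643  c=𝟙ᵀq=48.922812  D=ac−b²=6.101810
λ₁=(c·0.151−b)/D = (48.922812·0.151−4.684643)/6.101810 = 0.442934
λ₂=(a−b·0.151)/D = (0.573305−4.684643·0.151)/6.101810 = -0.021973
w* = 0.442934·p + -0.021973·q:
  w_0 = 0.442934·0.3120 + -0.021973·13.1210 = -0.1501  (Tesla)
  w_1 = 0.442934·2.0911 + -0.021973·11.7205 = 0.6687  (Xerox)
  w_2 = 0.442934·2.2816 + -0.021973·24.0813 = 0.4815  (Exxon)
Σw_i=1.0000  μᵀw=0.1510
σ²=wᵀΣw=λ₁·μ_p+λ₂ = 0.442934·0.151 + -0.021973 = 0.044910 ≈ 0.0449


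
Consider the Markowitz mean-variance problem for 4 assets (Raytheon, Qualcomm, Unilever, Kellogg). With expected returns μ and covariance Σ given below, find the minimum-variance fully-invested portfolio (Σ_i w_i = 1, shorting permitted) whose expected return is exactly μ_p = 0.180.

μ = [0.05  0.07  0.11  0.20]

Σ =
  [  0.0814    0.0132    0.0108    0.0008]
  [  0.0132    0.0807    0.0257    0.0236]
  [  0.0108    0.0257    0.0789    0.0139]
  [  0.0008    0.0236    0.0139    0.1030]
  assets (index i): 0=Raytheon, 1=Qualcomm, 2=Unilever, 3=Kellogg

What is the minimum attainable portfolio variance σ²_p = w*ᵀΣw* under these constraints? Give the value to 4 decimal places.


g=Σ⁻¹μ = [0.4706  -0.0691  1.0326  1.8146]
h=Σ⁻¹𝟙 = [10.1621  6.0761  8.0441  7.1521]
a=μᵀg=0.495193  b=𝟙ᵀg=3.248695  c=𝟙ᵀh=31.434366  D=ac−b²=5.012056
λ₁=(c·0.180−b)/D = (31.434366·0.180−3.248695)/5.012056 = 0.480739
λ₂=(a−b·0.180)/D = (0.495193−3.248695·0.180)/5.012056 = -0.017871
w* = 0.480739·g + -0.017871·h:
  w_0 = 0.480739·0.4706 + -0.017871·10.1621 = 0.0446  (Raytheon)
  w_1 = 0.480739·-0.0691 + -0.017871·6.0761 = -0.1418  (Qualcomm)
  w_2 = 0.480739·1.0326 + -0.017871·8.0441 = 0.3526  (Unilever)
  w_3 = 0.480739·1.8146 + -0.017871·7.1521 = 0.7445  (Kellogg)
Σw_i=1.0000  μᵀw=0.1800
σ²=wᵀΣw=λ₁·μ_p+λ₂ = 0.480739·0.180 + -0.017871 = 0.068662 ≈ 0.0687

0.0687


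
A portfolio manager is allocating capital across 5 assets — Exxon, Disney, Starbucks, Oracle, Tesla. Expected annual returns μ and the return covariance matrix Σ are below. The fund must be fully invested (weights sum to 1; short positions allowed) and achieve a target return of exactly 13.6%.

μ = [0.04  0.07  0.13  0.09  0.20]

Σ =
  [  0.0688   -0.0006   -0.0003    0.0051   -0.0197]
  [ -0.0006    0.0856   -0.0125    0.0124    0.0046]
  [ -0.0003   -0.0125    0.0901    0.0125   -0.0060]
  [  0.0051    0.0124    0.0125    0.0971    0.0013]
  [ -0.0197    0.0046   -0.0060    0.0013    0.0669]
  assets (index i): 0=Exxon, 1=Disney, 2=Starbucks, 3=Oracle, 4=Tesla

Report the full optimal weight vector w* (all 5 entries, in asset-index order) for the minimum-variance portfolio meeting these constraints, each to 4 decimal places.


0.1883  0.0975  0.2145  0.0562  0.4435

x=Σ⁻¹μ = [1.5760  0.8237  1.7333  0.4683  3.5433]
y=Σ⁻¹𝟙 = [20.3497  11.8184  13.4274  5.7079  21.2207]
a=μᵀx=1.096851  b=𝟙ᵀx=8.144705  c=𝟙ᵀy=72.524208  D=ac−b²=13.212058
λ₁=(c·0.136−b)/D = (72.524208·0.136−8.144705)/13.212058 = 0.130077
λ₂=(a−b·0.136)/D = (1.096851−8.144705·0.136)/13.212058 = -0.000820
w* = 0.130077·x + -0.000820·y:
  w_0 = 0.130077·1.5760 + -0.000820·20.3497 = 0.1883  (Exxon)
  w_1 = 0.130077·0.8237 + -0.000820·11.8184 = 0.0975  (Disney)
  w_2 = 0.130077·1.7333 + -0.000820·13.4274 = 0.2145  (Starbucks)
  w_3 = 0.130077·0.4683 + -0.000820·5.7079 = 0.0562  (Oracle)
  w_4 = 0.130077·3.5433 + -0.000820·21.2207 = 0.4435  (Tesla)
Σw_i=1.0000  μᵀw=0.1360
σ²=wᵀΣw=λ₁·μ_p+λ₂ = 0.130077·0.136 + -0.000820 = 0.016871 ≈ 0.0169


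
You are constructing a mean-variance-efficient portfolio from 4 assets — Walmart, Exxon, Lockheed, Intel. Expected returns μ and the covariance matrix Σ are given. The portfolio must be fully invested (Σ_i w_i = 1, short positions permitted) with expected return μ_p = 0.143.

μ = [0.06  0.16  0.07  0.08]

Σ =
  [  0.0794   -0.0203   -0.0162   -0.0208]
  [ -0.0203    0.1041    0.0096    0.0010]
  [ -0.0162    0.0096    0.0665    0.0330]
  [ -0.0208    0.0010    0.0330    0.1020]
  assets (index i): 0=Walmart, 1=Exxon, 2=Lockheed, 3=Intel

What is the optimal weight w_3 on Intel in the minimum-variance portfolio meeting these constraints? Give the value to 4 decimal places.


0.1728

p=Σ⁻¹μ = [1.5844  1.7673  0.7654  0.8424]
q=Σ⁻¹𝟙 = [21.0413  12.3602  13.6338  9.5626]
a=μᵀp=0.498798  b=𝟙ᵀp=4.959475  c=𝟙ᵀq=56.597835  D=ac−b²=3.634473
λ₁=(c·0.143−b)/D = (56.597835·0.143−4.959475)/3.634473 = 0.862303
λ₂=(a−b·0.143)/D = (0.498798−4.959475·0.143)/3.634473 = -0.057892
w* = 0.862303·p + -0.057892·q:
  w_0 = 0.862303·1.5844 + -0.057892·21.0413 = 0.1481  (Walmart)
  w_1 = 0.862303·1.7673 + -0.057892·12.3602 = 0.8084  (Exxon)
  w_2 = 0.862303·0.7654 + -0.057892·13.6338 = -0.1293  (Lockheed)
  w_3 = 0.862303·0.8424 + -0.057892·9.5626 = 0.1728  (Intel)
Σw_i=1.0000  μᵀw=0.1430
σ²=wᵀΣw=λ₁·μ_p+λ₂ = 0.862303·0.143 + -0.057892 = 0.065417 ≈ 0.0654


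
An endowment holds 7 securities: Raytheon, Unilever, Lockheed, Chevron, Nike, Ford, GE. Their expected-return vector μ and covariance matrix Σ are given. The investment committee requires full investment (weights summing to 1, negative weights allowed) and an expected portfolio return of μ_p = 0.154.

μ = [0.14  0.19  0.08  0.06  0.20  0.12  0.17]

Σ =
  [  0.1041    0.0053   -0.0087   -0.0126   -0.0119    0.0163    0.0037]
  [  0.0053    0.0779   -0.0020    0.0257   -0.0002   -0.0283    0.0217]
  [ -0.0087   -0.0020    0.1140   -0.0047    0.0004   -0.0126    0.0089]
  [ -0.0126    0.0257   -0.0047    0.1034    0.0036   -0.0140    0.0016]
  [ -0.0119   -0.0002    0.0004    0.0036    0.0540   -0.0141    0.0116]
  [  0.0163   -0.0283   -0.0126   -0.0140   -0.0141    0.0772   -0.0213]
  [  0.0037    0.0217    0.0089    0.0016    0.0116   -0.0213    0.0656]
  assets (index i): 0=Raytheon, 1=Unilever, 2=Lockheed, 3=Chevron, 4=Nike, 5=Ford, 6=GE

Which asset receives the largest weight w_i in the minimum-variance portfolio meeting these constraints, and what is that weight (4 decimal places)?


p=Σ⁻¹μ = [1.1348  3.2909  1.1572  0.3205  4.6238  4.1065  1.7898]
q=Σ⁻¹𝟙 = [8.8895  16.2714  12.2792  10.1195  24.6211  28.8120  12.4487]
a=μᵀp=2.617759  b=𝟙ᵀp=16.423547  c=𝟙ᵀq=113.441474  D=ac−b²=27.229548
λ₁=(c·0.154−b)/D = (113.441474·0.154−16.423547)/27.229548 = 0.038430
λ₂=(a−b·0.154)/D = (2.617759−16.423547·0.154)/27.229548 = 0.003251
w* = 0.038430·p + 0.003251·q:
  w_0 = 0.038430·1.1348 + 0.003251·8.8895 = 0.0725  (Raytheon)
  w_1 = 0.038430·3.2909 + 0.003251·16.2714 = 0.1794  (Unilever)
  w_2 = 0.038430·1.1572 + 0.003251·12.2792 = 0.0844  (Lockheed)
  w_3 = 0.038430·0.3205 + 0.003251·10.1195 = 0.0452  (Chevron)
  w_4 = 0.038430·4.6238 + 0.003251·24.6211 = 0.2577  (Nike)
  w_5 = 0.038430·4.1065 + 0.003251·28.8120 = 0.2515  (Ford)
  w_6 = 0.038430·1.7898 + 0.003251·12.4487 = 0.1093  (GE)
Σw_i=1.0000  μᵀw=0.1540
σ²=wᵀΣw=λ₁·μ_p+λ₂ = 0.038430·0.154 + 0.003251 = 0.009170 ≈ 0.0092

Nike (0.2577)


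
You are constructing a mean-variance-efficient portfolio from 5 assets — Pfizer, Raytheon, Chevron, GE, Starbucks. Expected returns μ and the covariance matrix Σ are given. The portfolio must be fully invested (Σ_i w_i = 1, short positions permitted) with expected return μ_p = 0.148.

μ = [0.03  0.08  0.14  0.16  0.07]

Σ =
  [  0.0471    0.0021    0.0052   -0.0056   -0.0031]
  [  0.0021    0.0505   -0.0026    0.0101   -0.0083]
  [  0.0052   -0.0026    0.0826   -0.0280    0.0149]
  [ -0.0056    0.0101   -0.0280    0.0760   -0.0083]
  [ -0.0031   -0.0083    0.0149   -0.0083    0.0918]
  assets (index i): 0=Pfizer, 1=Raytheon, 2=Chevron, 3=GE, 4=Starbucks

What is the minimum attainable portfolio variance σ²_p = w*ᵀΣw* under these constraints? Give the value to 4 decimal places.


u=Σ⁻¹μ = [0.7080  1.2050  2.5799  3.0298  0.7506]
v=Σ⁻¹𝟙 = [21.8490  17.8432  15.6637  19.5290  12.4677]
a=μᵀu=1.016128  b=𝟙ᵀu=8.273219  c=𝟙ᵀv=87.352599  D=ac−b²=20.315223
λ₁=(c·0.148−b)/D = (87.352599·0.148−8.273219)/20.315223 = 0.229137
λ₂=(a−b·0.148)/D = (1.016128−8.273219·0.148)/20.315223 = -0.010254
w* = 0.229137·u + -0.010254·v:
  w_0 = 0.229137·0.7080 + -0.010254·21.8490 = -0.0618  (Pfizer)
  w_1 = 0.229137·1.2050 + -0.010254·17.8432 = 0.0931  (Raytheon)
  w_2 = 0.229137·2.5799 + -0.010254·15.6637 = 0.4305  (Chevron)
  w_3 = 0.229137·3.0298 + -0.010254·19.5290 = 0.4940  (GE)
  w_4 = 0.229137·0.7506 + -0.010254·12.4677 = 0.0441  (Starbucks)
Σw_i=1.0000  μᵀw=0.1480
σ²=wᵀΣw=λ₁·μ_p+λ₂ = 0.229137·0.148 + -0.010254 = 0.023658 ≈ 0.0237

0.0237


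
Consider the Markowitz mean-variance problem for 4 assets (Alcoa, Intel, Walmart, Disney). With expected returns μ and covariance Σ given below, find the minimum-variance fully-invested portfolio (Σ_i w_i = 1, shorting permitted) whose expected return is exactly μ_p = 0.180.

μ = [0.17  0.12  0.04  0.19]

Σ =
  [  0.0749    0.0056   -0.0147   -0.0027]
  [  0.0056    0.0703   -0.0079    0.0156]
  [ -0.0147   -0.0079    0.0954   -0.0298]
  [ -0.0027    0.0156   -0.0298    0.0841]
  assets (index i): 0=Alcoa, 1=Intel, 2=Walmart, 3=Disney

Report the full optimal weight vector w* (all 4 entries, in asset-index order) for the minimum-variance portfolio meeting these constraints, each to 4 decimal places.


u=Σ⁻¹μ = [2.6387  1.0813  1.7822  2.7749]
v=Σ⁻¹𝟙 = [16.9404  11.2332  19.4037  17.2263]
a=μᵀu=1.176837  b=𝟙ᵀu=8.276998  c=𝟙ᵀv=64.803579  D=ac−b²=7.754550
λ₁=(c·0.180−b)/D = (64.803579·0.180−8.276998)/7.754550 = 0.436859
λ₂=(a−b·0.180)/D = (1.176837−8.276998·0.180)/7.754550 = -0.040366
w* = 0.436859·u + -0.040366·v:
  w_0 = 0.436859·2.6387 + -0.040366·16.9404 = 0.4689  (Alcoa)
  w_1 = 0.436859·1.0813 + -0.040366·11.2332 = 0.0189  (Intel)
  w_2 = 0.436859·1.7822 + -0.040366·19.4037 = -0.0047  (Walmart)
  w_3 = 0.436859·2.7749 + -0.040366·17.2263 = 0.5169  (Disney)
Σw_i=1.0000  μᵀw=0.1800
σ²=wᵀΣw=λ₁·μ_p+λ₂ = 0.436859·0.180 + -0.040366 = 0.038268 ≈ 0.0383

0.4689  0.0189  -0.0047  0.5169
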